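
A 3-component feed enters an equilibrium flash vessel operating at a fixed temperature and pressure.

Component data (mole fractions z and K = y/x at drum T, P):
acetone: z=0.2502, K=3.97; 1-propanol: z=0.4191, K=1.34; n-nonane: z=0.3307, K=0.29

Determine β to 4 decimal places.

β = 0.5711

Iterate (Newton) starting at β = 0.5:
  β = 0.5000: g = 0.05680, g' = -0.7935 → β = 0.5716
  β = 0.5716: g = -0.00039, g' = -0.8094 → β = 0.5711
Converged at β = 0.5711.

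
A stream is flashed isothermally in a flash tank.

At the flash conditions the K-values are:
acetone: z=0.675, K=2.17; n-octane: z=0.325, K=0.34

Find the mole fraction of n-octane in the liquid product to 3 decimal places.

Let ψ = V/F and solve Σ zᵢ(Kᵢ−1)/(1+ψ(Kᵢ−1)) = 0.
Check two-phase: ΣzᵢKᵢ = 1.575 > 1 and Σzᵢ/Kᵢ = 1.267 > 1, so g(0) = 0.575 > 0 and g(1) = -0.267 < 0.
Binary case is linear: z₁(K₁−1)(1+ψ(K₂−1)) + z₂(K₂−1)(1+ψ(K₁−1)) = 0
⇒ ψ = [z₁(K₁−1)+z₂(K₂−1)] / [−(K₁−1)(K₂−1)] = 0.5753/0.7722 = 0.745
Compositions from xᵢ = zᵢ/(1+ψ(Kᵢ−1)), yᵢ = Kᵢxᵢ:
  acetone: x = 0.361, y = 0.783
  n-octane: x = 0.639, y = 0.217

x_n-octane = 0.639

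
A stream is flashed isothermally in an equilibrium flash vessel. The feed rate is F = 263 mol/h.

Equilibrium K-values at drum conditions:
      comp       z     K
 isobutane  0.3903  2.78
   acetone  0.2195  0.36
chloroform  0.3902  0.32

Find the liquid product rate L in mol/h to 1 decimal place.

Let ψ = V/F and solve Σ zᵢ(Kᵢ−1)/(1+ψ(Kᵢ−1)) = 0.
g(0) = ΣzᵢKᵢ − 1 = 0.2889 and g(1) = 1 − Σzᵢ/Kᵢ = -0.9695, so a root lies in (0, 1).
Newton–Raphson from ψ = 0.64:
  ψ = 0.6400: g = -0.38296, g' = -1.0938 → ψ = 0.2899
  ψ = 0.2899: g = -0.04467, g' = -0.9535 → ψ = 0.2430
  ψ = 0.2430: g = 0.00074, g' = -0.9876 → ψ = 0.2438
Converged at ψ = 0.2438.
Then V = ψ·F = 0.2438·263 = 64.1 mol/h and L = F − V = 198.9 mol/h.

L = 198.9 mol/h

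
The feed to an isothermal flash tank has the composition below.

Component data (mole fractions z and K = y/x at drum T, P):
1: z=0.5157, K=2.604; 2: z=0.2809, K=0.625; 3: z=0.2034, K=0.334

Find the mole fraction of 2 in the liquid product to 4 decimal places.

Rachford–Rice: g(ψ) = Σ zᵢ(Kᵢ−1)/(1+ψ(Kᵢ−1)) = 0.
Check two-phase: ΣzᵢKᵢ = 1.5864 > 1 and Σzᵢ/Kᵢ = 1.2565 > 1, so g(0) = 0.5864 > 0 and g(1) = -0.2565 < 0.
Newton–Raphson from ψ = 0.5:
  ψ = 0.5000: g = 0.12629, g' = -0.6712 → ψ = 0.6882
  ψ = 0.6882: g = 0.00113, g' = -0.6790 → ψ = 0.6898
Converged at ψ = 0.6898.
Compositions from xᵢ = zᵢ/(1+ψ(Kᵢ−1)), yᵢ = Kᵢxᵢ:
  1: x = 0.2448, y = 0.6375
  2: x = 0.3789, y = 0.2368
  3: x = 0.3763, y = 0.1257

x_2 = 0.3789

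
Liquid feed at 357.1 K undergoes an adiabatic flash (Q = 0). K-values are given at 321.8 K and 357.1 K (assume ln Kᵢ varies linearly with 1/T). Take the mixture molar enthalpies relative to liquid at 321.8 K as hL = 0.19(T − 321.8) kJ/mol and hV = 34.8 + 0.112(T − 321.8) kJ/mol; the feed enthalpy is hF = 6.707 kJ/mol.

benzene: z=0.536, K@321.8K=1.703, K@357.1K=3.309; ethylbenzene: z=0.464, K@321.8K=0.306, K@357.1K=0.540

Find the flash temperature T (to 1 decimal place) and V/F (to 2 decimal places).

Adiabatic flash: solve Rachford–Rice at each trial T, then check hF = ψ·hV(T) + (1−ψ)·hL(T).
  T = 321.8 K: K = (1.703, 0.306), RR gives ψ = 0.112, H_out = 3.908 kJ/mol
  T = 357.1 K: K = (3.309, 0.540), RR gives ψ = 0.964, H_out = 37.608 kJ/mol
  T = 339.5 K: K = (2.417, 0.413), RR gives ψ = 0.586, H_out = 22.933 kJ/mol
  T = 330.6 K: K = (2.037, 0.357), RR gives ψ = 0.385, H_out = 14.819 kJ/mol
  T = 326.2 K: K = (1.865, 0.331), RR gives ψ = 0.264, H_out = 9.936 kJ/mol
  T = 324.0 K: K = (1.783, 0.318), RR gives ψ = 0.193, H_out = 7.107 kJ/mol
Linear interpolation between T = 321.8 (H_out = 3.908) and T = 324.0 (H_out = 7.107) on hF = 6.707 gives T ≈ 323.7 K, at which ψ = 0.18.

T = 323.7 K, V/F = 0.18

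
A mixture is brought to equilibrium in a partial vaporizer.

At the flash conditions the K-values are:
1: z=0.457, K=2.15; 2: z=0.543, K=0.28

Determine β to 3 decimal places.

Binary case is linear: z₁(K₁−1)(1+β(K₂−1)) + z₂(K₂−1)(1+β(K₁−1)) = 0
⇒ β = [z₁(K₁−1)+z₂(K₂−1)] / [−(K₁−1)(K₂−1)] = 0.1346/0.8280 = 0.163

β = 0.163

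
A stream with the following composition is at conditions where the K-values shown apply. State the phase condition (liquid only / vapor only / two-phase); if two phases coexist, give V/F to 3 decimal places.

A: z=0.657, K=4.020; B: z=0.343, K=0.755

ΣzᵢKᵢ = 2.900; Σzᵢ/Kᵢ = 0.618.
Since Σzᵢ/Kᵢ < 1 the mixture is above its dew point — single vapor phase.

vapor only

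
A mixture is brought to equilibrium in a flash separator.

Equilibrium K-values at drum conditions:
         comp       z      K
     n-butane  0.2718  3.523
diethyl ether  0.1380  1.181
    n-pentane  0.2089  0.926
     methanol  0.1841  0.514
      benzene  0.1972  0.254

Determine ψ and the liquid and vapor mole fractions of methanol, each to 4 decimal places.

Material balance + equilibrium reduce to Σ zᵢ(Kᵢ−1)/(1+ψ(Kᵢ−1)) = 0.
Check two-phase: ΣzᵢKᵢ = 1.4587 > 1 and Σzᵢ/Kᵢ = 1.5541 > 1, so g(0) = 0.4587 > 0 and g(1) = -0.5541 < 0.
Newton iteration, ψ⁰ = 0.5:
  ψ = 0.5000: g = -0.04274, g' = -0.6984 → ψ = 0.4388
  ψ = 0.4388: g = 0.00018, g' = -0.7076 → ψ = 0.4391
Converged at ψ = 0.4391.
Compositions from xᵢ = zᵢ/(1+ψ(Kᵢ−1)), yᵢ = Kᵢxᵢ:
  n-butane: x = 0.1290, y = 0.4543
  diethyl ether: x = 0.1278, y = 0.1510
  n-pentane: x = 0.2159, y = 0.1999
  methanol: x = 0.2340, y = 0.1203
  benzene: x = 0.2933, y = 0.0745

ψ = 0.4391, x_methanol = 0.2340, y_methanol = 0.1203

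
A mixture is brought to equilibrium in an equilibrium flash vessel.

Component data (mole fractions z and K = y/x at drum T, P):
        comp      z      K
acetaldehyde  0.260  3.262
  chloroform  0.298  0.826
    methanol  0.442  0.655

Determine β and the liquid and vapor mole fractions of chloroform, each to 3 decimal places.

β = 0.598, x_chloroform = 0.333, y_chloroform = 0.275

Rachford–Rice: g(β) = Σ zᵢ(Kᵢ−1)/(1+β(Kᵢ−1)) = 0.
g(0) = ΣzᵢKᵢ − 1 = 0.384 and g(1) = 1 − Σzᵢ/Kᵢ = -0.115, so a root lies in (0, 1).
Newton iteration, β⁰ = 0.41:
  β = 0.410: g = 0.0717, g' = -0.440 → β = 0.573
  β = 0.573: g = 0.0085, g' = -0.345 → β = 0.598
Converged at β = 0.598.
Compositions from xᵢ = zᵢ/(1+β(Kᵢ−1)), yᵢ = Kᵢxᵢ:
  acetaldehyde: x = 0.111, y = 0.361
  chloroform: x = 0.333, y = 0.275
  methanol: x = 0.557, y = 0.365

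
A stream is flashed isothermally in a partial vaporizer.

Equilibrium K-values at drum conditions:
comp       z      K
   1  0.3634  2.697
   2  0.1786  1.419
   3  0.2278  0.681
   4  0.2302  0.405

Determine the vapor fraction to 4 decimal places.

Iterate (Newton) starting at ψ = 0.5:
  ψ = 0.5000: g = 0.11406, g' = -0.5257 → ψ = 0.7170
  ψ = 0.7170: g = 0.00266, g' = -0.5184 → ψ = 0.7221
Converged at ψ = 0.7221.

ψ = 0.7221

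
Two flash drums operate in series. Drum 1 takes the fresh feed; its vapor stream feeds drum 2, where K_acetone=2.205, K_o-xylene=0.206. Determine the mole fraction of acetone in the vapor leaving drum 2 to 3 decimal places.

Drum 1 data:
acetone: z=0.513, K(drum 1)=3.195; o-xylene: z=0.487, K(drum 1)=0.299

y_acetone (drum 2) = 0.876

Drum 1:
Material balance + equilibrium reduce to Σ zᵢ(Kᵢ−1)/(1+ψ₁(Kᵢ−1)) = 0.
Check two-phase: ΣzᵢKᵢ = 1.785 > 1 and Σzᵢ/Kᵢ = 1.789 > 1, so g(0) = 0.785 > 0 and g(1) = -0.789 < 0.
Binary case is linear: z₁(K₁−1)(1+ψ₁(K₂−1)) + z₂(K₂−1)(1+ψ₁(K₁−1)) = 0
⇒ ψ₁ = [z₁(K₁−1)+z₂(K₂−1)] / [−(K₁−1)(K₂−1)] = 0.7846/1.5387 = 0.510
Drum-1 compositions:
  acetone: x = 0.242, y = 0.773
  o-xylene: x = 0.758, y = 0.227
Drum-2 feed = drum-1 vapor: z₂ = (0.7734, 0.2266).
Drum 2:
Material balance + equilibrium reduce to Σ zᵢ(Kᵢ−1)/(1+ψ₂(Kᵢ−1)) = 0.
Check two-phase: ΣzᵢKᵢ = 1.752 > 1 and Σzᵢ/Kᵢ = 1.451 > 1, so g(0) = 0.752 > 0 and g(1) = -0.451 < 0.
Binary case is linear: z₁(K₁−1)(1+ψ₂(K₂−1)) + z₂(K₂−1)(1+ψ₂(K₁−1)) = 0
⇒ ψ₂ = [z₁(K₁−1)+z₂(K₂−1)] / [−(K₁−1)(K₂−1)] = 0.7520/0.9568 = 0.786
  acetone: x = 0.397, y = 0.876
  o-xylene: x = 0.603, y = 0.124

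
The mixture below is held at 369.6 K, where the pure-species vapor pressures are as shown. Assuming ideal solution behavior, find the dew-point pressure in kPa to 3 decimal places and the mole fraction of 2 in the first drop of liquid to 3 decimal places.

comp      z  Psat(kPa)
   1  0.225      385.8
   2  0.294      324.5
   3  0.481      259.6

At the dew point ψ → 1, so Σzᵢ/Kᵢ = 1 with Kᵢ = Pᵢˢᵃᵗ/P ⇒ 1/P = Σzᵢ/Pᵢˢᵃᵗ.
1/P = 0.225/385.8 + 0.294/324.5 + 0.481/259.6 = 0.003342 ⇒ P = 299.216 kPa
xᵢ = zᵢP/Pᵢˢᵃᵗ ⇒ x_2 = 0.294·299.216/324.5 = 0.271

Pdew = 299.216 kPa, x_2 = 0.271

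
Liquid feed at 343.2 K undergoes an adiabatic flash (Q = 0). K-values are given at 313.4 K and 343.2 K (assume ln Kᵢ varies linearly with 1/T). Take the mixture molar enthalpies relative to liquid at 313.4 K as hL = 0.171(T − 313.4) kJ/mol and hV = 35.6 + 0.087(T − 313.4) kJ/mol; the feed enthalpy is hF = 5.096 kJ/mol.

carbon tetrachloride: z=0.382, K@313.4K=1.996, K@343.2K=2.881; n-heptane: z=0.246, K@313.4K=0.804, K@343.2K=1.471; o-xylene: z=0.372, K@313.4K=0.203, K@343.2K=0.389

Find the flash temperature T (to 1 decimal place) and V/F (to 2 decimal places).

Adiabatic flash: solve Rachford–Rice at each trial T, then check hF = ψ·hV(T) + (1−ψ)·hL(T).
  T = 313.4 K: K = (1.996, 0.804, 0.203), RR gives ψ = 0.058, H_out = 2.069 kJ/mol
  T = 343.2 K: K = (2.881, 1.471, 0.389), RR gives ψ = 0.700, H_out = 28.270 kJ/mol
  T = 328.3 K: K = (2.418, 1.103, 0.285), RR gives ψ = 0.396, H_out = 16.162 kJ/mol
  T = 320.9 K: K = (2.203, 0.946, 0.242), RR gives ψ = 0.238, H_out = 9.590 kJ/mol
  T = 317.1 K: K = (2.097, 0.872, 0.222), RR gives ψ = 0.150, H_out = 5.917 kJ/mol
  T = 315.2 K: K = (2.045, 0.837, 0.212), RR gives ψ = 0.104, H_out = 3.979 kJ/mol
Linear interpolation between T = 315.2 (H_out = 3.979) and T = 317.1 (H_out = 5.917) on hF = 5.096 gives T ≈ 316.3 K, at which ψ = 0.13.

T = 316.3 K, V/F = 0.13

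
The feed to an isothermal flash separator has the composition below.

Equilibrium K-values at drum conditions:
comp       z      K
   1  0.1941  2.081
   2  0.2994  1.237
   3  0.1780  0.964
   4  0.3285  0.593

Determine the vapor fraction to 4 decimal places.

ψ = 0.6310

Rachford–Rice: g(ψ) = Σ zᵢ(Kᵢ−1)/(1+ψ(Kᵢ−1)) = 0.
Check two-phase: ΣzᵢKᵢ = 1.1407 > 1 and Σzᵢ/Kᵢ = 1.0739 > 1, so g(0) = 0.1407 > 0 and g(1) = -0.0739 < 0.
Newton–Raphson from ψ = 0.5:
  ψ = 0.5000: g = 0.02526, g' = -0.1950 → ψ = 0.6295
  ψ = 0.6295: g = 0.00029, g' = -0.1917 → ψ = 0.6310
Converged at ψ = 0.6310.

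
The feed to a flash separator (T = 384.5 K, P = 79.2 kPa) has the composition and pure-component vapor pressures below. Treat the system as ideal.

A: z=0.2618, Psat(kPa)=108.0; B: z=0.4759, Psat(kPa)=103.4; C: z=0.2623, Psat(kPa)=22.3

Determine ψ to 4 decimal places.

Raoult's law: Kᵢ = Pᵢˢᵃᵗ/P = Pᵢˢᵃᵗ/79.2.
  K_A = 108.0/79.2 = 1.363636, K_B = 103.4/79.2 = 1.305556, K_C = 22.3/79.2 = 0.281566
Rachford–Rice: g(ψ) = Σ zᵢ(Kᵢ−1)/(1+ψ(Kᵢ−1)) = 0.
Check two-phase: ΣzᵢKᵢ = 1.0522 > 1 and Σzᵢ/Kᵢ = 1.4881 > 1, so g(0) = 0.0522 > 0 and g(1) = -0.4881 < 0.
Iterate (Newton) starting at ψ = 0.33:
  ψ = 0.3300: g = -0.02991, g' = -0.2969 → ψ = 0.2292
  ψ = 0.2292: g = -0.00183, g' = -0.2623 → ψ = 0.2223
  ψ = 0.2223: g = -0.00001, g' = -0.2603 → ψ = 0.2222
Converged at ψ = 0.2222.

ψ = 0.2222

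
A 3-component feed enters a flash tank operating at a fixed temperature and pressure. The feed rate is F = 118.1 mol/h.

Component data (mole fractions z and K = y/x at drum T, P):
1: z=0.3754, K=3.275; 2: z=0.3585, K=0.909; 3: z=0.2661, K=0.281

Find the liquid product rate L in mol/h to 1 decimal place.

L = 48.7 mol/h

Material balance + equilibrium reduce to Σ zᵢ(Kᵢ−1)/(1+β(Kᵢ−1)) = 0.
g(0) = ΣzᵢKᵢ − 1 = 0.6301 and g(1) = 1 − Σzᵢ/Kᵢ = -0.4560, so a root lies in (0, 1).
Newton iteration, β⁰ = 0.5:
  β = 0.5000: g = 0.06666, g' = -0.7638 → β = 0.5873
  β = 0.5873: g = -0.00003, g' = -0.7715 → β = 0.5872
Converged at β = 0.5872.
Then V = β·F = 0.5872·118.1 = 69.4 mol/h and L = F − V = 48.7 mol/h.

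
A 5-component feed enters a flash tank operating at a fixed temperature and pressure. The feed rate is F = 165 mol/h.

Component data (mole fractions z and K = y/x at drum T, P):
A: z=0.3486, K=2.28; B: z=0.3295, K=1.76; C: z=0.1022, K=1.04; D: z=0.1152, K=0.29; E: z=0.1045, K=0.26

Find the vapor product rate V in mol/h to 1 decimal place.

V = 132.2 mol/h

Material balance + equilibrium reduce to Σ zᵢ(Kᵢ−1)/(1+ψ(Kᵢ−1)) = 0.
Feasibility: ΣzᵢKᵢ = 1.5416, Σzᵢ/Kᵢ = 1.2375 — both > 1, two phases present.
Newton iteration, ψ⁰ = 0.5:
  ψ = 0.5000: g = 0.20799, g' = -0.5962 → ψ = 0.8489
  ψ = 0.8489: g = -0.04380, g' = -0.9834 → ψ = 0.8043
  ψ = 0.8043: g = -0.00248, g' = -0.8770 → ψ = 0.8015
Converged at ψ = 0.8015.
Then V = ψ·F = 0.8015·165 = 132.2 mol/h and L = F − V = 32.8 mol/h.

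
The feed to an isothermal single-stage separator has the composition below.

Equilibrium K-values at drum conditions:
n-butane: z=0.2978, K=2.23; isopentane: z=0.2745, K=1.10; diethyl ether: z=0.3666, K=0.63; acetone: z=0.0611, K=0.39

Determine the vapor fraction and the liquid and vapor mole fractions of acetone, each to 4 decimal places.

ψ = 0.6121, x_acetone = 0.0975, y_acetone = 0.0380

Let ψ = V/F and solve Σ zᵢ(Kᵢ−1)/(1+ψ(Kᵢ−1)) = 0.
g(0) = ΣzᵢKᵢ − 1 = 0.2208 and g(1) = 1 − Σzᵢ/Kᵢ = -0.1217, so a root lies in (0, 1).
Iterate (Newton) starting at ψ = 0.53:
  ψ = 0.5300: g = 0.02400, g' = -0.2949 → ψ = 0.6114
  ψ = 0.6114: g = 0.00020, g' = -0.2909 → ψ = 0.6121
Converged at ψ = 0.6121.
Compositions from xᵢ = zᵢ/(1+ψ(Kᵢ−1)), yᵢ = Kᵢxᵢ:
  n-butane: x = 0.1699, y = 0.3789
  isopentane: x = 0.2587, y = 0.2845
  diethyl ether: x = 0.4739, y = 0.2986
  acetone: x = 0.0975, y = 0.0380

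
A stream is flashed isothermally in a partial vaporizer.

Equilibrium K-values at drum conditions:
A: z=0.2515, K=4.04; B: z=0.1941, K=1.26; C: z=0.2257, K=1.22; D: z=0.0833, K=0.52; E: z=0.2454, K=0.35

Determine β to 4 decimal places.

Rachford–Rice: g(β) = Σ zᵢ(Kᵢ−1)/(1+β(Kᵢ−1)) = 0.
Check two-phase: ΣzᵢKᵢ = 1.6652 > 1 and Σzᵢ/Kᵢ = 1.2626 > 1, so g(0) = 0.6652 > 0 and g(1) = -0.2626 < 0.
Iterate (Newton) starting at β = 0.31:
  β = 0.3100: g = 0.24007, g' = -0.8259 → β = 0.6007
  β = 0.6007: g = 0.04020, g' = -0.6263 → β = 0.6648
  β = 0.6648: g = -0.00020, g' = -0.6354 → β = 0.6645
Converged at β = 0.6645.

β = 0.6645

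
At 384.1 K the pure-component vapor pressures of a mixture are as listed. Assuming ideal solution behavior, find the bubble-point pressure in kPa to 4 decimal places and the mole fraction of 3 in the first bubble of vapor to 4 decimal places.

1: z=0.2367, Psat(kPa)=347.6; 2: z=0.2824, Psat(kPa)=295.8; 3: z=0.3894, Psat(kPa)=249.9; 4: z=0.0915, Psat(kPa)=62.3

Pbub = 268.8224 kPa, y_3 = 0.3620

At the bubble point ψ → 0, so ΣzᵢKᵢ = 1 with Kᵢ = Pᵢˢᵃᵗ/P ⇒ P = ΣzᵢPᵢˢᵃᵗ.
P = 0.2367·347.6 + 0.2824·295.8 + 0.3894·249.9 + 0.0915·62.3 = 268.8224 kPa
yᵢ = zᵢPᵢˢᵃᵗ/P ⇒ y_3 = 0.3894·249.9/268.8224 = 0.3620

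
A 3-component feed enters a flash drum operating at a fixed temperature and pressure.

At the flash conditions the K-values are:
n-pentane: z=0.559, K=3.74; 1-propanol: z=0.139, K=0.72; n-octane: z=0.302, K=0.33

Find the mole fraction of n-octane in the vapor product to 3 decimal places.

y_n-octane = 0.213

Newton iteration, β⁰ = 0.5:
  β = 0.500: g = 0.2967, g' = -1.068 → β = 0.778
  β = 0.778: g = 0.0169, g' = -1.037 → β = 0.794
Converged at β = 0.794.
Compositions from xᵢ = zᵢ/(1+β(Kᵢ−1)), yᵢ = Kᵢxᵢ:
  n-pentane: x = 0.176, y = 0.658
  1-propanol: x = 0.179, y = 0.129
  n-octane: x = 0.645, y = 0.213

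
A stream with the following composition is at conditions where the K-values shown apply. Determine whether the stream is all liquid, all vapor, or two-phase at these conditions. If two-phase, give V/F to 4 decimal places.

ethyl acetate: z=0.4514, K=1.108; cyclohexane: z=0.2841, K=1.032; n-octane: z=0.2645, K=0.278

ΣzᵢKᵢ = 0.8669; Σzᵢ/Kᵢ = 1.6341.
Since ΣzᵢKᵢ < 1 the mixture is below its bubble point — single liquid phase.

all liquid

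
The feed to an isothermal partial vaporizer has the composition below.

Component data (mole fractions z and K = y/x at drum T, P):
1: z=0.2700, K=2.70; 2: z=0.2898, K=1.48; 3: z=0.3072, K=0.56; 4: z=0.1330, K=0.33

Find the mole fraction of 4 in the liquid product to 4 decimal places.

x_4 = 0.2237

Let β = V/F and solve Σ zᵢ(Kᵢ−1)/(1+β(Kᵢ−1)) = 0.
Feasibility: ΣzᵢKᵢ = 1.3738, Σzᵢ/Kᵢ = 1.2474 — both > 1, two phases present.
Newton–Raphson from β = 0.5:
  β = 0.5000: g = 0.05300, g' = -0.5042 → β = 0.6051
  β = 0.6051: g = -0.00004, g' = -0.5090 → β = 0.6050
Converged at β = 0.6050.
Compositions from xᵢ = zᵢ/(1+β(Kᵢ−1)), yᵢ = Kᵢxᵢ:
  1: x = 0.1331, y = 0.3594
  2: x = 0.2246, y = 0.3324
  3: x = 0.4187, y = 0.2344
  4: x = 0.2237, y = 0.0738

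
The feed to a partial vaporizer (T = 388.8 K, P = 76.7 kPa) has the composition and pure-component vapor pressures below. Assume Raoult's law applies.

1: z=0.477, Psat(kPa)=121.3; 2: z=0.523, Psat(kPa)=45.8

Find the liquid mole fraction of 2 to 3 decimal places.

x_2 = 0.591

Raoult's law: Kᵢ = Pᵢˢᵃᵗ/P = Pᵢˢᵃᵗ/76.7.
  K_1 = 121.3/76.7 = 1.58149, K_2 = 45.8/76.7 = 0.59713
Rachford–Rice: g(ψ) = Σ zᵢ(Kᵢ−1)/(1+ψ(Kᵢ−1)) = 0.
Check two-phase: ΣzᵢKᵢ = 1.067 > 1 and Σzᵢ/Kᵢ = 1.177 > 1, so g(0) = 0.067 > 0 and g(1) = -0.177 < 0.
Binary case is linear: z₁(K₁−1)(1+ψ(K₂−1)) + z₂(K₂−1)(1+ψ(K₁−1)) = 0
⇒ ψ = [z₁(K₁−1)+z₂(K₂−1)] / [−(K₁−1)(K₂−1)] = 0.0667/0.2343 = 0.285
Compositions from xᵢ = zᵢ/(1+ψ(Kᵢ−1)), yᵢ = Kᵢxᵢ:
  1: x = 0.409, y = 0.647
  2: x = 0.591, y = 0.353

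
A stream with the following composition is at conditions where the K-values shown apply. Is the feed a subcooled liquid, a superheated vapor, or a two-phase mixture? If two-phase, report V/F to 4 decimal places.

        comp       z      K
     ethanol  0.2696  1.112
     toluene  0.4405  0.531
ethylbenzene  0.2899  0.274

subcooled liquid

ΣzᵢKᵢ = 0.6131; Σzᵢ/Kᵢ = 2.1300.
Since ΣzᵢKᵢ < 1 the mixture is below its bubble point — single liquid phase.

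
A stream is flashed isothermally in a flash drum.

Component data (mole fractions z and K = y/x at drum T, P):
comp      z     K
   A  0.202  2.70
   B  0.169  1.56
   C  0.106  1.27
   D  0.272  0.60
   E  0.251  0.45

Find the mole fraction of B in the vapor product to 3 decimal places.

Rachford–Rice: g(β) = Σ zᵢ(Kᵢ−1)/(1+β(Kᵢ−1)) = 0.
Check two-phase: ΣzᵢKᵢ = 1.220 > 1 and Σzᵢ/Kᵢ = 1.278 > 1, so g(0) = 0.220 > 0 and g(1) = -0.278 < 0.
Newton iteration, β⁰ = 0.42:
  β = 0.420: g = -0.0076, g' = -0.431 → β = 0.402
Converged at β = 0.402.
Compositions from xᵢ = zᵢ/(1+β(Kᵢ−1)), yᵢ = Kᵢxᵢ:
  A: x = 0.120, y = 0.324
  B: x = 0.138, y = 0.215
  C: x = 0.096, y = 0.121
  D: x = 0.324, y = 0.195
  E: x = 0.322, y = 0.145

y_B = 0.215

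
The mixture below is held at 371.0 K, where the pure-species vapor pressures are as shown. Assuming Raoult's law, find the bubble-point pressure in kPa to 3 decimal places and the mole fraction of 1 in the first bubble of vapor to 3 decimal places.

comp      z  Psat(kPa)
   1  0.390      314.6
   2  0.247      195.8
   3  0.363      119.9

Pbub = 214.580 kPa, y_1 = 0.572

At the bubble point ψ → 0, so ΣzᵢKᵢ = 1 with Kᵢ = Pᵢˢᵃᵗ/P ⇒ P = ΣzᵢPᵢˢᵃᵗ.
P = 0.390·314.6 + 0.247·195.8 + 0.363·119.9 = 214.580 kPa
yᵢ = zᵢPᵢˢᵃᵗ/P ⇒ y_1 = 0.390·314.6/214.580 = 0.572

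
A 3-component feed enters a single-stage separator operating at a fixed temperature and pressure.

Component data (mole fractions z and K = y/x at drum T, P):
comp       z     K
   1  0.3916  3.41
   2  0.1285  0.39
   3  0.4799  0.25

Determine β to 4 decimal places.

Let β = V/F and solve Σ zᵢ(Kᵢ−1)/(1+β(Kᵢ−1)) = 0.
Check two-phase: ΣzᵢKᵢ = 1.5054 > 1 and Σzᵢ/Kᵢ = 2.3639 > 1, so g(0) = 0.5054 > 0 and g(1) = -1.3639 < 0.
Newton–Raphson from β = 0.5:
  β = 0.5000: g = -0.26066, g' = -1.2578 → β = 0.2928
  β = 0.2928: g = -0.00329, g' = -1.2959 → β = 0.2902
Converged at β = 0.2902.

β = 0.2902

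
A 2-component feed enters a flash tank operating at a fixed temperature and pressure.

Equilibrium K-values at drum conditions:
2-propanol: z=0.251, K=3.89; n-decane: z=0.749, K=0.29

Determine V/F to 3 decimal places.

V/F = 0.094

Newton–Raphson from V/F = 0.67:
  V/F = 0.670: g = -0.7672, g' = -1.617 → V/F = 0.195
  V/F = 0.195: g = -0.1539, g' = -1.365 → V/F = 0.083
  V/F = 0.083: g = 0.0205, g' = -1.792 → V/F = 0.094
Converged at V/F = 0.094.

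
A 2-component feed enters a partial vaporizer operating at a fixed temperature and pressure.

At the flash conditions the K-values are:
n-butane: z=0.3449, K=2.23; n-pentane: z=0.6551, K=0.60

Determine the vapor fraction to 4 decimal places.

ψ = 0.3296

Let ψ = V/F and solve Σ zᵢ(Kᵢ−1)/(1+ψ(Kᵢ−1)) = 0.
Feasibility: ΣzᵢKᵢ = 1.1622, Σzᵢ/Kᵢ = 1.2465 — both > 1, two phases present.
Binary case is linear: z₁(K₁−1)(1+ψ(K₂−1)) + z₂(K₂−1)(1+ψ(K₁−1)) = 0
⇒ ψ = [z₁(K₁−1)+z₂(K₂−1)] / [−(K₁−1)(K₂−1)] = 0.16219/0.49200 = 0.3296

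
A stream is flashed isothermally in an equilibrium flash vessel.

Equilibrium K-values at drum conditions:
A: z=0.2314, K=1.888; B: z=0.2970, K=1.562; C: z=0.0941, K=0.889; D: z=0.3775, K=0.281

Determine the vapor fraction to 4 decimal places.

Material balance + equilibrium reduce to Σ zᵢ(Kᵢ−1)/(1+ψ(Kᵢ−1)) = 0.
g(0) = ΣzᵢKᵢ − 1 = 0.0905 and g(1) = 1 − Σzᵢ/Kᵢ = -0.7620, so a root lies in (0, 1).
Newton–Raphson from ψ = 0.64:
  ψ = 0.6400: g = -0.26025, g' = -0.7959 → ψ = 0.3130
  ψ = 0.3130: g = -0.05834, g' = -0.5058 → ψ = 0.1977
  ψ = 0.1977: g = -0.00205, g' = -0.4744 → ψ = 0.1934
Converged at ψ = 0.1934.

ψ = 0.1934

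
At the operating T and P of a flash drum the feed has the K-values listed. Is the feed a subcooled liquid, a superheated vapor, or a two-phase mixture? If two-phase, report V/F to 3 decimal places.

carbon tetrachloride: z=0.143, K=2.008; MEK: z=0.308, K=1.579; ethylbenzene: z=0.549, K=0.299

subcooled liquid

ΣzᵢKᵢ = 0.938; Σzᵢ/Kᵢ = 2.102.
Since ΣzᵢKᵢ < 1 the mixture is below its bubble point — single liquid phase.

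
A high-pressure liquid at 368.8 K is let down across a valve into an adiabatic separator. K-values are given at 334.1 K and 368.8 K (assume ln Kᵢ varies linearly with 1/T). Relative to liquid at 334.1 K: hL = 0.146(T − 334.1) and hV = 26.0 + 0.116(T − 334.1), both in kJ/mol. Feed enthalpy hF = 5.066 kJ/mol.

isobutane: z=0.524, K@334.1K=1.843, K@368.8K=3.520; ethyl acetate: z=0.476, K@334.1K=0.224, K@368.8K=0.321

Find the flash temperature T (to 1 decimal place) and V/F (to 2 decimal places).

Adiabatic flash: solve Rachford–Rice at each trial T, then check hF = ψ·hV(T) + (1−ψ)·hL(T).
  T = 334.1 K: K = (1.843, 0.224), RR gives ψ = 0.111, H_out = 2.876 kJ/mol
  T = 368.8 K: K = (3.520, 0.321), RR gives ψ = 0.583, H_out = 19.613 kJ/mol
  T = 351.5 K: K = (2.590, 0.271), RR gives ψ = 0.419, H_out = 13.221 kJ/mol
  T = 342.8 K: K = (2.194, 0.247), RR gives ψ = 0.297, H_out = 8.920 kJ/mol
  T = 338.5 K: K = (2.015, 0.235), RR gives ψ = 0.217, H_out = 6.244 kJ/mol
  T = 336.3 K: K = (1.928, 0.230), RR gives ψ = 0.167, H_out = 4.657 kJ/mol
  T = 337.4 K: K = (1.971, 0.233), RR gives ψ = 0.193, H_out = 5.472 kJ/mol
  T = 336.9 K: K = (1.951, 0.231), RR gives ψ = 0.181, H_out = 5.107 kJ/mol
Linear interpolation between T = 336.3 (H_out = 4.657) and T = 336.9 (H_out = 5.107) on hF = 5.066 gives T ≈ 336.8 K, at which ψ = 0.18.

T = 336.8 K, V/F = 0.18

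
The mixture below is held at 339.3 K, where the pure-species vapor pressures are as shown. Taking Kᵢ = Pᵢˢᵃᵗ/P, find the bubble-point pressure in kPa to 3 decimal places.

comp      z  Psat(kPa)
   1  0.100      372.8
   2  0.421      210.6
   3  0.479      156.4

Pbub = 200.858 kPa

At the bubble point ψ → 0, so ΣzᵢKᵢ = 1 with Kᵢ = Pᵢˢᵃᵗ/P ⇒ P = ΣzᵢPᵢˢᵃᵗ.
P = 0.100·372.8 + 0.421·210.6 + 0.479·156.4 = 200.858 kPa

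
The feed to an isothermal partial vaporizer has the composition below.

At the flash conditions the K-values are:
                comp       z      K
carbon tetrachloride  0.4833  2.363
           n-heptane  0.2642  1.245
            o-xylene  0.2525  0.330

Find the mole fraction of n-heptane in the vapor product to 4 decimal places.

y_n-heptane = 0.2747

Material balance + equilibrium reduce to Σ zᵢ(Kᵢ−1)/(1+β(Kᵢ−1)) = 0.
g(0) = ΣzᵢKᵢ − 1 = 0.5543 and g(1) = 1 − Σzᵢ/Kᵢ = -0.1819, so a root lies in (0, 1).
Iterate (Newton) starting at β = 0.5:
  β = 0.5000: g = 0.19502, g' = -0.5864 → β = 0.8325
  β = 0.8325: g = -0.02024, g' = -0.7876 → β = 0.8068
  β = 0.8068: g = -0.00047, g' = -0.7517 → β = 0.8062
Converged at β = 0.8062.
Compositions from xᵢ = zᵢ/(1+β(Kᵢ−1)), yᵢ = Kᵢxᵢ:
  carbon tetrachloride: x = 0.2303, y = 0.5441
  n-heptane: x = 0.2206, y = 0.2747
  o-xylene: x = 0.5491, y = 0.1812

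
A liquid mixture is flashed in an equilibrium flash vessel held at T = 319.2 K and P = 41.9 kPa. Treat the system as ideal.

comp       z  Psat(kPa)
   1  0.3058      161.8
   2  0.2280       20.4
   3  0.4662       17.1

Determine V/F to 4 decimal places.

V/F = 0.2972

Raoult's law: Kᵢ = Pᵢˢᵃᵗ/P = Pᵢˢᵃᵗ/41.9.
  K_1 = 161.8/41.9 = 3.861575, K_2 = 20.4/41.9 = 0.486874, K_3 = 17.1/41.9 = 0.408115
Material balance + equilibrium reduce to Σ zᵢ(Kᵢ−1)/(1+V/F(Kᵢ−1)) = 0.
g(0) = ΣzᵢKᵢ − 1 = 0.4821 and g(1) = 1 − Σzᵢ/Kᵢ = -0.6898, so a root lies in (0, 1).
Newton iteration, V/F⁰ = 0.5:
  V/F = 0.5000: g = -0.18930, g' = -0.8619 → V/F = 0.2804
  V/F = 0.2804: g = 0.01804, g' = -1.0876 → V/F = 0.2970
  V/F = 0.2970: g = 0.00027, g' = -1.0558 → V/F = 0.2972
Converged at V/F = 0.2972.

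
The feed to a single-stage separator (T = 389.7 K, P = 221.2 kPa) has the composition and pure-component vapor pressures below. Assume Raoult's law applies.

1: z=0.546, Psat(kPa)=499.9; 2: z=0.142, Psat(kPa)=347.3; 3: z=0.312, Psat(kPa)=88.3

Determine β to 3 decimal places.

β = 0.855

Raoult's law: Kᵢ = Pᵢˢᵃᵗ/P = Pᵢˢᵃᵗ/221.2.
  K_1 = 499.9/221.2 = 2.25995, K_2 = 347.3/221.2 = 1.57007, K_3 = 88.3/221.2 = 0.39919
Rachford–Rice: g(β) = Σ zᵢ(Kᵢ−1)/(1+β(Kᵢ−1)) = 0.
Check two-phase: ΣzᵢKᵢ = 1.581 > 1 and Σzᵢ/Kᵢ = 1.114 > 1, so g(0) = 0.581 > 0 and g(1) = -0.114 < 0.
Newton iteration, β⁰ = 0.57:
  β = 0.570: g = 0.1764, g' = -0.580 → β = 0.874
  β = 0.874: g = -0.0133, g' = -0.716 → β = 0.855
Converged at β = 0.855.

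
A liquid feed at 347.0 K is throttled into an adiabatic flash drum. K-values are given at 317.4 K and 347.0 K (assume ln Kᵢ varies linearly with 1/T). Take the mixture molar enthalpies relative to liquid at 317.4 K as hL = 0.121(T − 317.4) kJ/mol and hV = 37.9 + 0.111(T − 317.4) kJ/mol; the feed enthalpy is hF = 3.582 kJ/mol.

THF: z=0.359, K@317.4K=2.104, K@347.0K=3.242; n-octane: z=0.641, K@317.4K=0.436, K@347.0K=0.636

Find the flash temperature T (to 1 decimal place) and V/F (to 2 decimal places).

T = 318.8 K, V/F = 0.09

Adiabatic flash: solve Rachford–Rice at each trial T, then check hF = ψ·hV(T) + (1−ψ)·hL(T).
  T = 317.4 K: K = (2.104, 0.436), RR gives ψ = 0.056, H_out = 2.119 kJ/mol
  T = 347.0 K: K = (3.242, 0.636), RR gives ψ = 0.700, H_out = 29.918 kJ/mol
  T = 332.2 K: K = (2.637, 0.531), RR gives ψ = 0.374, H_out = 15.908 kJ/mol
  T = 324.8 K: K = (2.362, 0.482), RR gives ψ = 0.223, H_out = 9.316 kJ/mol
  T = 321.1 K: K = (2.231, 0.459), RR gives ψ = 0.142, H_out = 5.841 kJ/mol
  T = 319.2 K: K = (2.165, 0.447), RR gives ψ = 0.099, H_out = 3.968 kJ/mol
Linear interpolation between T = 317.4 (H_out = 2.119) and T = 319.2 (H_out = 3.968) on hF = 3.582 gives T ≈ 318.8 K, at which ψ = 0.09.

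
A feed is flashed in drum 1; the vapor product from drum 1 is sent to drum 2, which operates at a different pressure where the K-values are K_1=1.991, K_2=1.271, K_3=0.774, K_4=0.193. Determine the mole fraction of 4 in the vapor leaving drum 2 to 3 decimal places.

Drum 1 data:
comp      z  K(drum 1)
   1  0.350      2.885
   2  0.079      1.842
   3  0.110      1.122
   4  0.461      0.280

Drum 1:
Let ψ₁ = V/F and solve Σ zᵢ(Kᵢ−1)/(1+ψ₁(Kᵢ−1)) = 0.
Feasibility: ΣzᵢKᵢ = 1.408, Σzᵢ/Kᵢ = 1.909 — both > 1, two phases present.
Iterate (Newton) starting at ψ₁ = 0.5:
  ψ₁ = 0.500: g = -0.1195, g' = -0.942 → ψ₁ = 0.373
  ψ₁ = 0.373: g = -0.0031, g' = -0.909 → ψ₁ = 0.370
Converged at ψ₁ = 0.370.
Drum-1 compositions:
  1: x = 0.206, y = 0.595
  2: x = 0.060, y = 0.111
  3: x = 0.105, y = 0.118
  4: x = 0.628, y = 0.176
Drum-2 feed = drum-1 vapor: z₂ = (0.5950, 0.1110, 0.1181, 0.1759).
Drum 2:
Material balance + equilibrium reduce to Σ zᵢ(Kᵢ−1)/(1+ψ₂(Kᵢ−1)) = 0.
Check two-phase: ΣzᵢKᵢ = 1.451 > 1 and Σzᵢ/Kᵢ = 1.450 > 1, so g(0) = 0.451 > 0 and g(1) = -0.450 < 0.
Newton iteration, ψ₂⁰ = 0.67:
  ψ₂ = 0.670: g = 0.0393, g' = -0.768 → ψ₂ = 0.721
  ψ₂ = 0.721: g = -0.0024, g' = -0.869 → ψ₂ = 0.718
Converged at ψ₂ = 0.718.
  1: x = 0.348, y = 0.692
  2: x = 0.093, y = 0.118
  3: x = 0.141, y = 0.109
  4: x = 0.419, y = 0.081

y_4 (drum 2) = 0.081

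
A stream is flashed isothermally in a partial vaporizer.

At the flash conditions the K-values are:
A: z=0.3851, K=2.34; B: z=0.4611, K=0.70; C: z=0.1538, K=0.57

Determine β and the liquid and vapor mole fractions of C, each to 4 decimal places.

Newton iteration, β⁰ = 0.5:
  β = 0.5000: g = 0.06201, g' = -0.3515 → β = 0.6764
  β = 0.6764: g = 0.00388, g' = -0.3121 → β = 0.6888
  β = 0.6888: g = 0.00001, g' = -0.3103 → β = 0.6889
Converged at β = 0.6889.
Compositions from xᵢ = zᵢ/(1+β(Kᵢ−1)), yᵢ = Kᵢxᵢ:
  A: x = 0.2002, y = 0.4686
  B: x = 0.5812, y = 0.4069
  C: x = 0.2185, y = 0.1246

β = 0.6889, x_C = 0.2185, y_C = 0.1246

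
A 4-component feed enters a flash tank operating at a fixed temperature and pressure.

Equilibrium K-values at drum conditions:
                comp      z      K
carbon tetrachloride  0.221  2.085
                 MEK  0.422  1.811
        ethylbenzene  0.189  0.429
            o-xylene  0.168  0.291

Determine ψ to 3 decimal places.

ψ = 0.606

Rachford–Rice: g(ψ) = Σ zᵢ(Kᵢ−1)/(1+ψ(Kᵢ−1)) = 0.
g(0) = ΣzᵢKᵢ − 1 = 0.355 and g(1) = 1 − Σzᵢ/Kᵢ = -0.357, so a root lies in (0, 1).
Newton–Raphson from ψ = 0.58:
  ψ = 0.580: g = 0.0163, g' = -0.608 → ψ = 0.607
  ψ = 0.607: g = -0.0002, g' = -0.624 → ψ = 0.606
Converged at ψ = 0.606.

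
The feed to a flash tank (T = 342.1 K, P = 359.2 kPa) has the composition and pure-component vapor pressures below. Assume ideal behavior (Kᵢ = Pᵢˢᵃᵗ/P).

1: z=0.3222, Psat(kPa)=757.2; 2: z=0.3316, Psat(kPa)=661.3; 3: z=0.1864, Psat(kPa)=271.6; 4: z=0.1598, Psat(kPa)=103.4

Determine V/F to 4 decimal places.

V/F = 0.8511

Raoult's law: Kᵢ = Pᵢˢᵃᵗ/P = Pᵢˢᵃᵗ/359.2.
  K_1 = 757.2/359.2 = 2.108018, K_2 = 661.3/359.2 = 1.841036, K_3 = 271.6/359.2 = 0.756125, K_4 = 103.4/359.2 = 0.287862
Rachford–Rice: g(V/F) = Σ zᵢ(Kᵢ−1)/(1+V/F(Kᵢ−1)) = 0.
g(0) = ΣzᵢKᵢ − 1 = 0.4766 and g(1) = 1 − Σzᵢ/Kᵢ = -0.1346, so a root lies in (0, 1).
Newton–Raphson from V/F = 0.5:
  V/F = 0.5000: g = 0.19756, g' = -0.4899 → V/F = 0.9033
  V/F = 0.9033: g = -0.04040, g' = -0.8296 → V/F = 0.8546
  V/F = 0.8546: g = -0.00254, g' = -0.7304 → V/F = 0.8511
Converged at V/F = 0.8511.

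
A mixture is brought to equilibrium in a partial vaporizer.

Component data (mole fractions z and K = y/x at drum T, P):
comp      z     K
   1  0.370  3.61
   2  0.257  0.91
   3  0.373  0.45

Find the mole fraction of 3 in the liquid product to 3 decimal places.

Newton iteration, β⁰ = 0.56:
  β = 0.560: g = 0.0715, g' = -0.654 → β = 0.669
  β = 0.669: g = 0.0023, g' = -0.619 → β = 0.673
Converged at β = 0.673.
Compositions from xᵢ = zᵢ/(1+β(Kᵢ−1)), yᵢ = Kᵢxᵢ:
  1: x = 0.134, y = 0.485
  2: x = 0.274, y = 0.249
  3: x = 0.592, y = 0.266

x_3 = 0.592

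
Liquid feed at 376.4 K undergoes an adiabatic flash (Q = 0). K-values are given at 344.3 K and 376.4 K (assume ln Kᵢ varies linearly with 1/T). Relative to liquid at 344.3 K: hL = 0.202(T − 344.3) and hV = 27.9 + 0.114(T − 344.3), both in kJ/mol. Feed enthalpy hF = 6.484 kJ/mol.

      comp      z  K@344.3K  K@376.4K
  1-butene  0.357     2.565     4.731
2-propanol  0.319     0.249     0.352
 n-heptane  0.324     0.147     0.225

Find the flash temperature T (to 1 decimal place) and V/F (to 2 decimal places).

Adiabatic flash: solve Rachford–Rice at each trial T, then check hF = ψ·hV(T) + (1−ψ)·hL(T).
  T = 344.3 K: K = (2.565, 0.249, 0.147), RR gives ψ = 0.034, H_out = 0.949 kJ/mol
  T = 376.4 K: K = (4.731, 0.352, 0.225), RR gives ψ = 0.328, H_out = 14.705 kJ/mol
  T = 360.4 K: K = (3.535, 0.299, 0.184), RR gives ψ = 0.216, H_out = 8.971 kJ/mol
  T = 352.4 K: K = (3.025, 0.273, 0.165), RR gives ψ = 0.139, H_out = 5.419 kJ/mol
  T = 356.4 K: K = (3.273, 0.286, 0.174), RR gives ψ = 0.180, H_out = 7.276 kJ/mol
  T = 354.4 K: K = (3.147, 0.280, 0.169), RR gives ψ = 0.160, H_out = 6.371 kJ/mol
Linear interpolation between T = 354.4 (H_out = 6.371) and T = 356.4 (H_out = 7.276) on hF = 6.484 gives T ≈ 354.6 K, at which ψ = 0.16.

T = 354.6 K, V/F = 0.16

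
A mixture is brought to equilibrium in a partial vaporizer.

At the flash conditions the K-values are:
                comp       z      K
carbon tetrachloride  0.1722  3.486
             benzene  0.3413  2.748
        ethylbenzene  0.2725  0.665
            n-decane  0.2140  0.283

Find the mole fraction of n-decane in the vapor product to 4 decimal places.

Newton iteration, ψ⁰ = 0.47:
  ψ = 0.4700: g = 0.18516, g' = -0.8340 → ψ = 0.6920
  ψ = 0.6920: g = 0.00397, g' = -0.8426 → ψ = 0.6967
Converged at ψ = 0.6967.
Compositions from xᵢ = zᵢ/(1+ψ(Kᵢ−1)), yᵢ = Kᵢxᵢ:
  carbon tetrachloride: x = 0.0630, y = 0.2197
  benzene: x = 0.1539, y = 0.4229
  ethylbenzene: x = 0.3555, y = 0.2364
  n-decane: x = 0.4276, y = 0.1210

y_n-decane = 0.1210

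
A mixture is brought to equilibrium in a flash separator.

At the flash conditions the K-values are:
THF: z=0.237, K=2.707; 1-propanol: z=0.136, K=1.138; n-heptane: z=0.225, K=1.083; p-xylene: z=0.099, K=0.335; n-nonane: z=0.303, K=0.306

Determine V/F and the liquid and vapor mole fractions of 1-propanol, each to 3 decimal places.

V/F = 0.229, x_1-propanol = 0.132, y_1-propanol = 0.150

Material balance + equilibrium reduce to Σ zᵢ(Kᵢ−1)/(1+V/F(Kᵢ−1)) = 0.
g(0) = ΣzᵢKᵢ − 1 = 0.166 and g(1) = 1 − Σzᵢ/Kᵢ = -0.701, so a root lies in (0, 1).
Newton–Raphson from V/F = 0.5:
  V/F = 0.500: g = -0.1669, g' = -0.645 → V/F = 0.241
  V/F = 0.241: g = -0.0080, g' = -0.623 → V/F = 0.228
  V/F = 0.228: g = 0.0000, g' = -0.628 → V/F = 0.229
Converged at V/F = 0.229.
Compositions from xᵢ = zᵢ/(1+V/F(Kᵢ−1)), yᵢ = Kᵢxᵢ:
  THF: x = 0.170, y = 0.462
  1-propanol: x = 0.132, y = 0.150
  n-heptane: x = 0.221, y = 0.239
  p-xylene: x = 0.117, y = 0.039
  n-nonane: x = 0.360, y = 0.110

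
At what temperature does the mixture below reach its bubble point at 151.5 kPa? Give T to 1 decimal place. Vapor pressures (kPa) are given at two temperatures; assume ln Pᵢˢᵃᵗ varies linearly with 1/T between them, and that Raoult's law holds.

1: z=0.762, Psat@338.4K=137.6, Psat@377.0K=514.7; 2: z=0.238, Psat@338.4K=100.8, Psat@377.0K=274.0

Bubble-point temperature: ΣzᵢPᵢˢᵃᵗ(T) = P. Interpolate ln Pᵢˢᵃᵗ = aᵢ + bᵢ/T.
  T = 338.4 K: ΣzᵢPᵢˢᵃᵗ = 128.84 kPa
  T = 377.0 K: ΣzᵢPᵢˢᵃᵗ = 457.41 kPa
  T = 357.7 K: ΣzᵢPᵢˢᵃᵗ = 250.77 kPa
  T = 348.0 K: ΣzᵢPᵢˢᵃᵗ = 181.01 kPa
  T = 343.2 K: ΣzᵢPᵢˢᵃᵗ = 153.06 kPa
  T = 340.8 K: ΣzᵢPᵢˢᵃᵗ = 140.51 kPa
Interpolating between 340.8 K and 343.2 K gives T ≈ 342.9 K.

T = 342.9 K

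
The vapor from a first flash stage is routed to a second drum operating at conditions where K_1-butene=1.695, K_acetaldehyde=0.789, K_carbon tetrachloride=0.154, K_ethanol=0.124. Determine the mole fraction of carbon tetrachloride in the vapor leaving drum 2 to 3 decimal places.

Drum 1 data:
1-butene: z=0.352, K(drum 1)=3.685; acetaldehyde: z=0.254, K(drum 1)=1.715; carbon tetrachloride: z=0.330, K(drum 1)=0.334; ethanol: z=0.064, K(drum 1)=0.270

Drum 1:
Let ψ₁ = V/F and solve Σ zᵢ(Kᵢ−1)/(1+ψ₁(Kᵢ−1)) = 0.
g(0) = ΣzᵢKᵢ − 1 = 0.860 and g(1) = 1 − Σzᵢ/Kᵢ = -0.469, so a root lies in (0, 1).
Newton iteration, ψ₁⁰ = 0.5:
  ψ₁ = 0.500: g = 0.1342, g' = -0.947 → ψ₁ = 0.642
Converged at ψ₁ = 0.642.
Drum-1 compositions:
  1-butene: x = 0.129, y = 0.476
  acetaldehyde: x = 0.174, y = 0.299
  carbon tetrachloride: x = 0.576, y = 0.192
  ethanol: x = 0.120, y = 0.033
Drum-2 feed = drum-1 vapor: z₂ = (0.4764, 0.2986, 0.1925, 0.0325).
Drum 2:
Material balance + equilibrium reduce to Σ zᵢ(Kᵢ−1)/(1+ψ₂(Kᵢ−1)) = 0.
Check two-phase: ΣzᵢKᵢ = 1.077 > 1 and Σzᵢ/Kᵢ = 2.171 > 1, so g(0) = 0.077 > 0 and g(1) = -1.171 < 0.
Newton–Raphson from ψ₂ = 0.45:
  ψ₂ = 0.450: g = -0.1273, g' = -0.577 → ψ₂ = 0.229
  ψ₂ = 0.229: g = -0.0183, g' = -0.437 → ψ₂ = 0.188
  ψ₂ = 0.188: g = -0.0003, g' = -0.425 → ψ₂ = 0.187
Converged at ψ₂ = 0.187.
  1-butene: x = 0.422, y = 0.715
  acetaldehyde: x = 0.311, y = 0.245
  carbon tetrachloride: x = 0.229, y = 0.035
  ethanol: x = 0.039, y = 0.005

y_carbon tetrachloride (drum 2) = 0.035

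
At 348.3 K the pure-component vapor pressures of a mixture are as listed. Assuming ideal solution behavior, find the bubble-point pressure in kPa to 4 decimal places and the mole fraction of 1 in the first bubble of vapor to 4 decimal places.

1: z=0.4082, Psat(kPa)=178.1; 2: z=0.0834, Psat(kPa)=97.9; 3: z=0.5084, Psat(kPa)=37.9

At the bubble point ψ → 0, so ΣzᵢKᵢ = 1 with Kᵢ = Pᵢˢᵃᵗ/P ⇒ P = ΣzᵢPᵢˢᵃᵗ.
P = 0.4082·178.1 + 0.0834·97.9 + 0.5084·37.9 = 100.1336 kPa
yᵢ = zᵢPᵢˢᵃᵗ/P ⇒ y_1 = 0.4082·178.1/100.1336 = 0.7260

Pbub = 100.1336 kPa, y_1 = 0.7260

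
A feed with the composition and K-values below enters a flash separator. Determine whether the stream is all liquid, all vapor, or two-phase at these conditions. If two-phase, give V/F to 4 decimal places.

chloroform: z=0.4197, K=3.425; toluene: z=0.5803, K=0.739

all vapor

ΣzᵢKᵢ = 1.8663; Σzᵢ/Kᵢ = 0.9078.
Since Σzᵢ/Kᵢ < 1 the mixture is above its dew point — single vapor phase.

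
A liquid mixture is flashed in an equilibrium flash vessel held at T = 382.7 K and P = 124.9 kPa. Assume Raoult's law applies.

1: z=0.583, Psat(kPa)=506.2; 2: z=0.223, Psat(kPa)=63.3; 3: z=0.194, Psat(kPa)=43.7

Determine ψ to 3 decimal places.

Raoult's law: Kᵢ = Pᵢˢᵃᵗ/P = Pᵢˢᵃᵗ/124.9.
  K_1 = 506.2/124.9 = 4.05284, K_2 = 63.3/124.9 = 0.50681, K_3 = 43.7/124.9 = 0.34988
Let ψ = V/F and solve Σ zᵢ(Kᵢ−1)/(1+ψ(Kᵢ−1)) = 0.
Feasibility: ΣzᵢKᵢ = 2.544, Σzᵢ/Kᵢ = 1.138 — both > 1, two phases present.
Newton–Raphson from ψ = 0.35:
  ψ = 0.350: g = 0.5642, g' = -1.487 → ψ = 0.730
  ψ = 0.730: g = 0.1398, g' = -0.951 → ψ = 0.877
  ψ = 0.877: g = -0.0028, g' = -1.014 → ψ = 0.874
Converged at ψ = 0.874.

ψ = 0.874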